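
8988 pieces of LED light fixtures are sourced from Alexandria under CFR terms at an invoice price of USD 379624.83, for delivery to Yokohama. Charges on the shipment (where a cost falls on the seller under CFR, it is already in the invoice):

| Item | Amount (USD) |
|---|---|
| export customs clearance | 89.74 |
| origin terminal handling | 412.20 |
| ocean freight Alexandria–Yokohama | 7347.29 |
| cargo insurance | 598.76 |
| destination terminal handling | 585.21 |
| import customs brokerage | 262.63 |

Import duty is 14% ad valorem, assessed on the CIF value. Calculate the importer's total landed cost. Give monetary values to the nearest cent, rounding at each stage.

Total landed cost: USD 434302.73

CFR: the seller pays costs through ocean freight to the destination port, but not insurance.
Already in the invoice (seller's account under CFR): export clearance, origin terminal, freight — exclude.
CIF value = CFR price + insurance = 379624.83 + 598.76 = 380223.59
Import duty = 380223.59 × 14% = 53231.30
Buyer bears: insurance 598.76 + destination terminal 585.21 + brokerage 262.63 + duty 53231.30 = 54677.90
Landed cost = invoice 379624.83 + 54677.90 = 434302.73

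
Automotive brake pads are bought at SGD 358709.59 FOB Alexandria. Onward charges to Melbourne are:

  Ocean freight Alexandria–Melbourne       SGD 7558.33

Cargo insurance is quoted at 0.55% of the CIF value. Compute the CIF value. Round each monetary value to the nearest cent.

CIF value: SGD 368293.53

Let C be the CIF value. C = FOB price + freight + 0.55% × C
C − 0.55% × C = 358709.59 + 7558.33
0.9945 × C = 366267.92
C = 366267.92 / 0.9945 = 368293.53
Insurance premium = 0.55% × 368293.53 = 2025.61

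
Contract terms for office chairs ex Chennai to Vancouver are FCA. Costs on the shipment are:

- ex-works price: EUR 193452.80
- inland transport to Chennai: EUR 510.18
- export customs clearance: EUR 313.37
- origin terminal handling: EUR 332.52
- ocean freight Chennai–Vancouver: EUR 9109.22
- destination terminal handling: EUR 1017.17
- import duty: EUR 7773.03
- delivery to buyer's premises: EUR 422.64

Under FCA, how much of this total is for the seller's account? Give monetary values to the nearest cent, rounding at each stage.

Seller's account: EUR 194276.35

FCA: the seller delivers export-cleared goods to the carrier; the buyer bears costs from that point.
Seller's account: goods 193452.80 + inland to port 510.18 + export clearance 313.37 = 194276.35
Buyer's account: origin terminal 332.52 + freight 9109.22 + destination terminal 1017.17 + duty 7773.03 + delivery 422.64 = 18654.58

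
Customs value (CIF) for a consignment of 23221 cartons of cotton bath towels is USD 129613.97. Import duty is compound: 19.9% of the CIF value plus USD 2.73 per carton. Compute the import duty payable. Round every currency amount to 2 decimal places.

Ad valorem component: 129613.97 × 19.9% = 25793.18
Specific component: 23221 × 2.73 = 63393.33
Import duty = 25793.18 + 63393.33 = 89186.51

Import duty: USD 89186.51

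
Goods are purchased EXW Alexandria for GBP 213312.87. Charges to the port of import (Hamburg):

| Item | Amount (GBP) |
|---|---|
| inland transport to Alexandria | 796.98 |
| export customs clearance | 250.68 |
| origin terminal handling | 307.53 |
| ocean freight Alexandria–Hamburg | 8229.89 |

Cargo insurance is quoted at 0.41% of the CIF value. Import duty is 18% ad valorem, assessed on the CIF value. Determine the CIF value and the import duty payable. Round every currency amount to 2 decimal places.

Let C be the CIF value. C = EXW price + pre-shipment costs + freight + 0.41% × C
C − 0.41% × C = 213312.87 + 796.98 + 250.68 + 307.53 + 8229.89
0.9959 × C = 222897.95
C = 222897.95 / 0.9959 = 223815.59
Insurance premium = 0.41% × 223815.59 = 917.64
Import duty = 223815.59 × 18% = 40286.81

CIF value: GBP 223815.59; import duty: GBP 40286.81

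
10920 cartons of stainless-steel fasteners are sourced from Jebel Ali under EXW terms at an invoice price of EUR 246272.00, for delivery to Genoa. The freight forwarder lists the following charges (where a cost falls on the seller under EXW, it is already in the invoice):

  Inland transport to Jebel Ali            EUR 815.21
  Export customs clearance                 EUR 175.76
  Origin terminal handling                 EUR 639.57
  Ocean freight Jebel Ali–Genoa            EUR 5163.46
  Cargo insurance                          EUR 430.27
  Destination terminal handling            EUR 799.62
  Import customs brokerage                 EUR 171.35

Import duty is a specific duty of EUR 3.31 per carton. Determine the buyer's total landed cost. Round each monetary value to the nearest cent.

Total landed cost: EUR 290612.44

EXW: the seller makes goods available at their premises; the buyer bears all onward costs.
CIF value = EXW price + inland to port + export clearance + origin terminal + freight + insurance = 246272.00 + 815.21 + 175.76 + 639.57 + 5163.46 + 430.27 = 253496.27
Import duty = 10920 × 3.31 = 36145.20
Buyer bears: inland to port 815.21 + export clearance 175.76 + origin terminal 639.57 + freight 5163.46 + insurance 430.27 + destination terminal 799.62 + brokerage 171.35 + duty 36145.20 = 44340.44
Landed cost = invoice 246272.00 + 44340.44 = 290612.44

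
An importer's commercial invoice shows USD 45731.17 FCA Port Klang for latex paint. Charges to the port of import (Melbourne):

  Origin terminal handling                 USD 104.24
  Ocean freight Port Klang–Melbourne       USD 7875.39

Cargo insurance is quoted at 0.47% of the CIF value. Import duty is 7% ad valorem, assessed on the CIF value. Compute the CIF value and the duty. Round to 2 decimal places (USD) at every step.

Let C be the CIF value. C = FCA price + pre-shipment costs + freight + 0.47% × C
C − 0.47% × C = 45731.17 + 104.24 + 7875.39
0.9953 × C = 53710.80
C = 53710.80 / 0.9953 = 53964.43
Insurance premium = 0.47% × 53964.43 = 253.63
Import duty = 53964.43 × 7% = 3777.51

CIF value: USD 53964.43; import duty: USD 3777.51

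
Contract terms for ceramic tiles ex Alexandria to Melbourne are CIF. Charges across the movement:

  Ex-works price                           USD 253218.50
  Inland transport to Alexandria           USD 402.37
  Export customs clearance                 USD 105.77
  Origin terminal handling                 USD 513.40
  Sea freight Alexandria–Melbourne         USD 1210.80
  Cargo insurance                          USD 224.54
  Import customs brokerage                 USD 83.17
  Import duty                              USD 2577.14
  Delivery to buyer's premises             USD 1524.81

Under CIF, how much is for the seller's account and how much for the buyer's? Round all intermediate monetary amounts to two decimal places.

Seller: USD 255675.38; buyer: USD 4185.12

CIF: the seller pays costs through ocean freight and marine insurance to the destination port.
Seller's account: goods 253218.50 + inland to port 402.37 + export clearance 105.77 + origin terminal 513.40 + freight 1210.80 + insurance 224.54 = 255675.38
Buyer's account: brokerage 83.17 + duty 2577.14 + delivery 1524.81 = 4185.12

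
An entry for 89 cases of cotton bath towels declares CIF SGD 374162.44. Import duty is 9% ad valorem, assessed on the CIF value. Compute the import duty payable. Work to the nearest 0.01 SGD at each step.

Import duty = 374162.44 × 9% = 33674.62

Import duty: SGD 33674.62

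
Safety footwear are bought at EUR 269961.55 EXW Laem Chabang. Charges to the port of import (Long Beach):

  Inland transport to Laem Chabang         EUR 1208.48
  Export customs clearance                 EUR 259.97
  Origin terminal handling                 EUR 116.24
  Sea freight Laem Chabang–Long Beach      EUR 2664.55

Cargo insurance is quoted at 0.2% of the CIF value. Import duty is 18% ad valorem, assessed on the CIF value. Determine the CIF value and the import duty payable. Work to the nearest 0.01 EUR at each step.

CIF value: EUR 274760.31; import duty: EUR 49456.86

Let C be the CIF value. C = EXW price + pre-shipment costs + freight + 0.2% × C
C − 0.2% × C = 269961.55 + 1208.48 + 259.97 + 116.24 + 2664.55
0.998 × C = 274210.79
C = 274210.79 / 0.998 = 274760.31
Insurance premium = 0.2% × 274760.31 = 549.52
Import duty = 274760.31 × 18% = 49456.86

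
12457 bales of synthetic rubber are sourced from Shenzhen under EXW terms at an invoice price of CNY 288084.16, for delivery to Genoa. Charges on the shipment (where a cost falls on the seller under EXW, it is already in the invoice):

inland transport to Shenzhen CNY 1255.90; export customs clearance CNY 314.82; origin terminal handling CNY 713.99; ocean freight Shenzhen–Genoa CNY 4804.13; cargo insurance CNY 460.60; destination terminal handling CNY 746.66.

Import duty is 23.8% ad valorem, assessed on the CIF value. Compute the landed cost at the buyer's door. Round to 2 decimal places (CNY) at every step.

EXW: the seller makes goods available at their premises; the buyer bears all onward costs.
CIF value = EXW price + inland to port + export clearance + origin terminal + freight + insurance = 288084.16 + 1255.90 + 314.82 + 713.99 + 4804.13 + 460.60 = 295633.60
Import duty = 295633.60 × 23.8% = 70360.80
Buyer bears: inland to port 1255.90 + export clearance 314.82 + origin terminal 713.99 + freight 4804.13 + insurance 460.60 + destination terminal 746.66 + duty 70360.80 = 78656.90
Landed cost = invoice 288084.16 + 78656.90 = 366741.06

Total landed cost: CNY 366741.06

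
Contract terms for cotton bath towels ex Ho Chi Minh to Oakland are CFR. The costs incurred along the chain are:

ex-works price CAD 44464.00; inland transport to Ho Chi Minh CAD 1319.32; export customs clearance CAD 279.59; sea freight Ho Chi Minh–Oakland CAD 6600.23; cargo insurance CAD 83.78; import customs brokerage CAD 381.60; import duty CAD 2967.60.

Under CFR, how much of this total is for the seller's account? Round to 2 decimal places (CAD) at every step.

Seller's account: CAD 52663.14

CFR: the seller pays costs through ocean freight to the destination port, but not insurance.
Seller's account: goods 44464.00 + inland to port 1319.32 + export clearance 279.59 + freight 6600.23 = 52663.14
Buyer's account: insurance 83.78 + brokerage 381.60 + duty 2967.60 = 3432.98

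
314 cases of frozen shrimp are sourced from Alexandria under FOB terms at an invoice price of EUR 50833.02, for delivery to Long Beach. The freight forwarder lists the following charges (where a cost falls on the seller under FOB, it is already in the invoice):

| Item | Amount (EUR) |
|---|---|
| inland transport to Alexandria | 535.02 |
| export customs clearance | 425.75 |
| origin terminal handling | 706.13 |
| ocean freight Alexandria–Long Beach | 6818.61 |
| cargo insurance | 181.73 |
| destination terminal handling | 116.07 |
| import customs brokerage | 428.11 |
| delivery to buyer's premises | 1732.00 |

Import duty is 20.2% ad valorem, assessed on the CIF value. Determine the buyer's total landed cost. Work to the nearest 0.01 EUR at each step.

FOB: the seller bears costs until goods are on board at the origin port; the buyer bears freight, insurance and all costs thereafter.
Already in the invoice (seller's account under FOB): inland to port, export clearance, origin terminal — exclude.
CIF value = FOB price + freight + insurance = 50833.02 + 6818.61 + 181.73 = 57833.36
Import duty = 57833.36 × 20.2% = 11682.34
Buyer bears: freight 6818.61 + insurance 181.73 + destination terminal 116.07 + brokerage 428.11 + delivery 1732.00 + duty 11682.34 = 20958.86
Landed cost = invoice 50833.02 + 20958.86 = 71791.88

Total landed cost: EUR 71791.88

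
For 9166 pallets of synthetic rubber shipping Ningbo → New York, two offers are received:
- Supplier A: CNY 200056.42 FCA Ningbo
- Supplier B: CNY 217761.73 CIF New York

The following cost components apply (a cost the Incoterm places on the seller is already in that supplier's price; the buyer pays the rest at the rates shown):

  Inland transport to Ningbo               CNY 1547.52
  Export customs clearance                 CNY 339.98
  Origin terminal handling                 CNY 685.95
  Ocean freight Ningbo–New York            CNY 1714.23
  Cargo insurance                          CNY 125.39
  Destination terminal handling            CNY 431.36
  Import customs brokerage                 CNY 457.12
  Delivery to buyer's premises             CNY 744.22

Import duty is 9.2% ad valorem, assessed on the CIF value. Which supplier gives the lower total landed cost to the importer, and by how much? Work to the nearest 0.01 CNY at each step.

Supplier A (FCA):
CIF value = FCA price + origin terminal + freight + insurance = 200056.42 + 685.95 + 1714.23 + 125.39 = 202581.99
Import duty = 202581.99 × 9.2% = 18637.54
Buyer bears (A): 685.95 + 1714.23 + 125.39 + 431.36 + 457.12 + 744.22 = 4158.27
Landed cost (A) = invoice 200056.42 + 4158.27 + duty 18637.54 = 222852.23
Supplier B (CIF):
The CIF price already equals the CIF value: 217761.73
Import duty = 217761.73 × 9.2% = 20034.08
Buyer bears (B): 431.36 + 457.12 + 744.22 = 1632.70
Landed cost (B) = invoice 217761.73 + 1632.70 + duty 20034.08 = 239428.51
Difference = |222852.23 − 239428.51| = 16576.28

Supplier A is cheaper by CNY 16576.28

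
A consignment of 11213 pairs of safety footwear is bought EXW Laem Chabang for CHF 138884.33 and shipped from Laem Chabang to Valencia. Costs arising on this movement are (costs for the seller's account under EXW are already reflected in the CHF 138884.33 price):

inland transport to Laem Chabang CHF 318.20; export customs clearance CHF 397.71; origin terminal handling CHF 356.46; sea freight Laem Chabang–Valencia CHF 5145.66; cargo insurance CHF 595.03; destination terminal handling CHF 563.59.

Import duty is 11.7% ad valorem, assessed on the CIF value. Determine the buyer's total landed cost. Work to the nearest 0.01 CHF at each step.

EXW: the seller makes goods available at their premises; the buyer bears all onward costs.
CIF value = EXW price + inland to port + export clearance + origin terminal + freight + insurance = 138884.33 + 318.20 + 397.71 + 356.46 + 5145.66 + 595.03 = 145697.39
Import duty = 145697.39 × 11.7% = 17046.59
Buyer bears: inland to port 318.20 + export clearance 397.71 + origin terminal 356.46 + freight 5145.66 + insurance 595.03 + destination terminal 563.59 + duty 17046.59 = 24423.24
Landed cost = invoice 138884.33 + 24423.24 = 163307.57

Total landed cost: CHF 163307.57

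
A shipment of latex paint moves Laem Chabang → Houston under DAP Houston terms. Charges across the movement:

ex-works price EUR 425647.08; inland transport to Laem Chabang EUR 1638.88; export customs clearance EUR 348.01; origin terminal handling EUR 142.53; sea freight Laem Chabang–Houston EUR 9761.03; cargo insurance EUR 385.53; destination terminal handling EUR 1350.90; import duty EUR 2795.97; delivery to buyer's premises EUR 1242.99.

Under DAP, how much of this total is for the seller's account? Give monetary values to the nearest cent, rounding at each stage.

Seller's account: EUR 440516.95

DAP: the seller bears all costs to the named destination except import duty and clearance.
Seller's account: goods 425647.08 + inland to port 1638.88 + export clearance 348.01 + origin terminal 142.53 + freight 9761.03 + insurance 385.53 + destination terminal 1350.90 + delivery 1242.99 = 440516.95
Buyer's account: duty 2795.97 = 2795.97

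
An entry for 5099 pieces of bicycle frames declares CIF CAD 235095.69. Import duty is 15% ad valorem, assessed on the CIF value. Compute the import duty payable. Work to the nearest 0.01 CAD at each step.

Import duty = 235095.69 × 15% = 35264.35

Import duty: CAD 35264.35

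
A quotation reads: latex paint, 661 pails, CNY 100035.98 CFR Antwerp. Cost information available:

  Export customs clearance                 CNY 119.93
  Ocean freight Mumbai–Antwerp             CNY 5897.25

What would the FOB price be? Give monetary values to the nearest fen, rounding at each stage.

FOB price: CNY 94138.73

Not relevant to the conversion: export clearance — on the seller under both CFR and FOB; already in the CFR price and stays in the FOB price.
From CFR to FOB, the seller no longer bears: freight.
FOB price = 100035.98 − 5897.25 = 94138.73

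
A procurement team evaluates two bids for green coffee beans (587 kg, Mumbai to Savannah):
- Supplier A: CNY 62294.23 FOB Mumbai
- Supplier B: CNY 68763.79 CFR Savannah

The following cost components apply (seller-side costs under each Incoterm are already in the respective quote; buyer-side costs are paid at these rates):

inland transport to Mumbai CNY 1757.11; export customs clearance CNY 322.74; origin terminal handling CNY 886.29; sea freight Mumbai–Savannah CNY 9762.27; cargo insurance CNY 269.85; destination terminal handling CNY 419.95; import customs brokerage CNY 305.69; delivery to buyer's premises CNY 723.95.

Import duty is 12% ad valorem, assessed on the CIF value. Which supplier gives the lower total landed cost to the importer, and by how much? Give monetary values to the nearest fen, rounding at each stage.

Supplier A (FOB):
CIF value = FOB price + freight + insurance = 62294.23 + 9762.27 + 269.85 = 72326.35
Import duty = 72326.35 × 12% = 8679.16
Buyer bears (A): 9762.27 + 269.85 + 419.95 + 305.69 + 723.95 = 11481.71
Landed cost (A) = invoice 62294.23 + 11481.71 + duty 8679.16 = 82455.10
Supplier B (CFR):
CIF value = CFR price + insurance = 68763.79 + 269.85 = 69033.64
Import duty = 69033.64 × 12% = 8284.04
Buyer bears (B): 269.85 + 419.95 + 305.69 + 723.95 = 1719.44
Landed cost (B) = invoice 68763.79 + 1719.44 + duty 8284.04 = 78767.27
Difference = |82455.10 − 78767.27| = 3687.83

Supplier B is cheaper by CNY 3687.83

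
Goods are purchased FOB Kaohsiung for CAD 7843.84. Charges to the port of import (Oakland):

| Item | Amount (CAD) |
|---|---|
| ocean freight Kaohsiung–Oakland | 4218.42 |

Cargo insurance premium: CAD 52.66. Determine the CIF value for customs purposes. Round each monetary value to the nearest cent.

CIF = FOB price + freight + insurance
CIF = 7843.84 + 4218.42 + 52.66 = 12114.92

CIF value: CAD 12114.92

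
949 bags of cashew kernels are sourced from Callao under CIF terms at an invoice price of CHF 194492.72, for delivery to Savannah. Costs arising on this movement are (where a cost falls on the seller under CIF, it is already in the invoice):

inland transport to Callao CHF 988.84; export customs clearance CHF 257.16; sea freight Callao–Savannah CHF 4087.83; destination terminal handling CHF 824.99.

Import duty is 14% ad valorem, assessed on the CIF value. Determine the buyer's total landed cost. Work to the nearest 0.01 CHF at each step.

Total landed cost: CHF 222546.69

CIF: the seller pays costs through ocean freight and marine insurance to the destination port.
Already in the invoice (seller's account under CIF): inland to port, export clearance, freight — exclude.
The CIF price already equals the CIF value: 194492.72
Import duty = 194492.72 × 14% = 27228.98
Buyer bears: destination terminal 824.99 + duty 27228.98 = 28053.97
Landed cost = invoice 194492.72 + 28053.97 = 222546.69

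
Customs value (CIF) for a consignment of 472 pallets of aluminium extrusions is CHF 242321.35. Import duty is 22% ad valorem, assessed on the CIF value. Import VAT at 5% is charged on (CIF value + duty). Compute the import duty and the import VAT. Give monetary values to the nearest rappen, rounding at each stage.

Import duty = 242321.35 × 22% = 53310.70
VAT base = CIF + duty = 242321.35 + 53310.70 = 295632.05
Import VAT = 295632.05 × 5% = 14781.60

Import duty: CHF 53310.70; import VAT: CHF 14781.60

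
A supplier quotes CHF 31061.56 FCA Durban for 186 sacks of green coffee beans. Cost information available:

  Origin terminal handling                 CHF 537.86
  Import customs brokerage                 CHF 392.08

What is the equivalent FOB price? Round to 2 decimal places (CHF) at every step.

FOB price: CHF 31599.42

Not relevant to the conversion: brokerage — on the buyer under both terms; not part of either seller's price.
From FCA to FOB, the seller additionally bears: origin terminal.
FOB price = 31061.56 + 537.86 = 31599.42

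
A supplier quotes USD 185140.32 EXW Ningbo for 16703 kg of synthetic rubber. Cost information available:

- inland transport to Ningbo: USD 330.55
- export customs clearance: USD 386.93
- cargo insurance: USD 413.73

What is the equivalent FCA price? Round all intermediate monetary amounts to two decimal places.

Not relevant to the conversion: insurance — on the buyer under both terms; not part of either seller's price.
From EXW to FCA, the seller additionally bears: inland to port, export clearance.
FCA price = 185140.32 + 330.55 + 386.93 = 185857.80

FCA price: USD 185857.80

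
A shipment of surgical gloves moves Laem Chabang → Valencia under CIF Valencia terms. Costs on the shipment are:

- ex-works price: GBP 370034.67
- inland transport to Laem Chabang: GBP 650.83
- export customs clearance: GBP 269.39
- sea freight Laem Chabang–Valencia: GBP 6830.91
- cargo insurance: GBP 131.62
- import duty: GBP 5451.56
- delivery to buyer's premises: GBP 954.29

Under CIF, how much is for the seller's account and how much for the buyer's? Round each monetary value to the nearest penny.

CIF: the seller pays costs through ocean freight and marine insurance to the destination port.
Seller's account: goods 370034.67 + inland to port 650.83 + export clearance 269.39 + freight 6830.91 + insurance 131.62 = 377917.42
Buyer's account: duty 5451.56 + delivery 954.29 = 6405.85

Seller: GBP 377917.42; buyer: GBP 6405.85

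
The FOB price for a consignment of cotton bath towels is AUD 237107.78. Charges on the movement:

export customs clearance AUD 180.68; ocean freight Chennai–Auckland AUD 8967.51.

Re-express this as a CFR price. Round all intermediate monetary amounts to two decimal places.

CFR price: AUD 246075.29

Not relevant to the conversion: export clearance — on the seller under both FOB and CFR; already in the FOB price and stays in the CFR price.
From FOB to CFR, the seller additionally bears: freight.
CFR price = 237107.78 + 8967.51 = 246075.29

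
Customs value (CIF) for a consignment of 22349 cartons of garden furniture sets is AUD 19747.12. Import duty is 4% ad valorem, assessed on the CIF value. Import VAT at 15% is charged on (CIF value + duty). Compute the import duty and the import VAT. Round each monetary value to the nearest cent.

Import duty = 19747.12 × 4% = 789.88
VAT base = CIF + duty = 19747.12 + 789.88 = 20537.00
Import VAT = 20537.00 × 15% = 3080.55

Import duty: AUD 789.88; import VAT: AUD 3080.55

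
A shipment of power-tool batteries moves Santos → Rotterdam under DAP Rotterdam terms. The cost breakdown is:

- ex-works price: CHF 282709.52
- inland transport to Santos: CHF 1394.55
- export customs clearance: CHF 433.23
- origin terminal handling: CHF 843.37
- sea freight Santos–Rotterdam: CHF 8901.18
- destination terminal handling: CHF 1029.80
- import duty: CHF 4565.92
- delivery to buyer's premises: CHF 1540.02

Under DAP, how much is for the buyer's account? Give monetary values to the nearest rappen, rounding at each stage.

DAP: the seller bears all costs to the named destination except import duty and clearance.
Seller's account: goods 282709.52 + inland to port 1394.55 + export clearance 433.23 + origin terminal 843.37 + freight 8901.18 + destination terminal 1029.80 + delivery 1540.02 = 296851.67
Buyer's account: duty 4565.92 = 4565.92

Buyer's account: CHF 4565.92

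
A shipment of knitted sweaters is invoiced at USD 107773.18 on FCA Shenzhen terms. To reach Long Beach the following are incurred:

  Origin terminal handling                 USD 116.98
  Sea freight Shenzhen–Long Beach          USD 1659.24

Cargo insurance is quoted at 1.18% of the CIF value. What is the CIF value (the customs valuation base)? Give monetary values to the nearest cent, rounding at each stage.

Let C be the CIF value. C = FCA price + pre-shipment costs + freight + 1.18% × C
C − 1.18% × C = 107773.18 + 116.98 + 1659.24
0.9882 × C = 109549.40
C = 109549.40 / 0.9882 = 110857.52
Insurance premium = 1.18% × 110857.52 = 1308.12

CIF value: USD 110857.52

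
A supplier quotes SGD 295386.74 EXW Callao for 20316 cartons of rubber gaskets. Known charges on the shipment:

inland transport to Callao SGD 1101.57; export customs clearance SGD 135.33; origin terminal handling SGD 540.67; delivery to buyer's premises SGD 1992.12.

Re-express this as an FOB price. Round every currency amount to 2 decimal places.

FOB price: SGD 297164.31

Not relevant to the conversion: delivery — on the buyer under both terms; not part of either seller's price.
From EXW to FOB, the seller additionally bears: inland to port, export clearance, origin terminal.
FOB price = 295386.74 + 1101.57 + 135.33 + 540.67 = 297164.31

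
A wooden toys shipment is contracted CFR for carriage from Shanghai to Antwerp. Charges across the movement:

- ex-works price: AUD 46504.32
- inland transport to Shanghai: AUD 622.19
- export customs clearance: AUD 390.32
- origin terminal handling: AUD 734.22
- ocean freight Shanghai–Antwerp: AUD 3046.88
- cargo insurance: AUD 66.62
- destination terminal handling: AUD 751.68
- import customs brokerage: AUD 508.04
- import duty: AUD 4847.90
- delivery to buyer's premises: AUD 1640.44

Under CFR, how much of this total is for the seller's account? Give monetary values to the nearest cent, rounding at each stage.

Seller's account: AUD 51297.93

CFR: the seller pays costs through ocean freight to the destination port, but not insurance.
Seller's account: goods 46504.32 + inland to port 622.19 + export clearance 390.32 + origin terminal 734.22 + freight 3046.88 = 51297.93
Buyer's account: insurance 66.62 + destination terminal 751.68 + brokerage 508.04 + duty 4847.90 + delivery 1640.44 = 7814.68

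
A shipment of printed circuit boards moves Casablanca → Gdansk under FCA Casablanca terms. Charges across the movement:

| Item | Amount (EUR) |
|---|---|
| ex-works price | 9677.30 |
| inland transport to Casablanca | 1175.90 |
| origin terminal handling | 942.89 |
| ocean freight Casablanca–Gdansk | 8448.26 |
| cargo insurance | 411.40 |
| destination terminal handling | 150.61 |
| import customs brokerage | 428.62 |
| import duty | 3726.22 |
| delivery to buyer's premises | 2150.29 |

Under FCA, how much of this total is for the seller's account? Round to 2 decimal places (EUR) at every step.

Seller's account: EUR 10853.20

FCA: the seller delivers export-cleared goods to the carrier; the buyer bears costs from that point.
Seller's account: goods 9677.30 + inland to port 1175.90 = 10853.20
Buyer's account: origin terminal 942.89 + freight 8448.26 + insurance 411.40 + destination terminal 150.61 + brokerage 428.62 + duty 3726.22 + delivery 2150.29 = 16258.29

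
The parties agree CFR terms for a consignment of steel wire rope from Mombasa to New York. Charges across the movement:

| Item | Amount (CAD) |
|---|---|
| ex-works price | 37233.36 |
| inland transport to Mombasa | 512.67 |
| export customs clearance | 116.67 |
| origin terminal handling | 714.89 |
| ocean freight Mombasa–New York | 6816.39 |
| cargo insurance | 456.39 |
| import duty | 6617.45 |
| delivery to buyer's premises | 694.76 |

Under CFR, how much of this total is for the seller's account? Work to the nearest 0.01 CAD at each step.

Seller's account: CAD 45393.98

CFR: the seller pays costs through ocean freight to the destination port, but not insurance.
Seller's account: goods 37233.36 + inland to port 512.67 + export clearance 116.67 + origin terminal 714.89 + freight 6816.39 = 45393.98
Buyer's account: insurance 456.39 + duty 6617.45 + delivery 694.76 = 7768.60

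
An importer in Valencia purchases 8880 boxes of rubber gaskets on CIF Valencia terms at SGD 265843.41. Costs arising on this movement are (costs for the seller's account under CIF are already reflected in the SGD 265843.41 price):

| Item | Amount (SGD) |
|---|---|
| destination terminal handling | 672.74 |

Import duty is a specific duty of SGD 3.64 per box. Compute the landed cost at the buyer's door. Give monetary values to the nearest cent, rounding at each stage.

CIF: the seller pays costs through ocean freight and marine insurance to the destination port.
The CIF price already equals the CIF value: 265843.41
Import duty = 8880 × 3.64 = 32323.20
Buyer bears: destination terminal 672.74 + duty 32323.20 = 32995.94
Landed cost = invoice 265843.41 + 32995.94 = 298839.35

Total landed cost: SGD 298839.35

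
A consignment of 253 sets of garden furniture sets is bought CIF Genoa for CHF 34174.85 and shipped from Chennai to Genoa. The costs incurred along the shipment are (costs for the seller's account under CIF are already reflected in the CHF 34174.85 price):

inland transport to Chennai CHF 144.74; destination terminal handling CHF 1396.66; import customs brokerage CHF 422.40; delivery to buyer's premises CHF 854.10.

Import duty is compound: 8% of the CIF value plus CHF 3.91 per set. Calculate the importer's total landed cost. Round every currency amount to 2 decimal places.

Total landed cost: CHF 40571.23

CIF: the seller pays costs through ocean freight and marine insurance to the destination port.
Already in the invoice (seller's account under CIF): inland to port — exclude.
The CIF price already equals the CIF value: 34174.85
Ad valorem component: 34174.85 × 8% = 2733.99
Specific component: 253 × 3.91 = 989.23
Import duty = 2733.99 + 989.23 = 3723.22
Buyer bears: destination terminal 1396.66 + brokerage 422.40 + delivery 854.10 + duty 3723.22 = 6396.38
Landed cost = invoice 34174.85 + 6396.38 = 40571.23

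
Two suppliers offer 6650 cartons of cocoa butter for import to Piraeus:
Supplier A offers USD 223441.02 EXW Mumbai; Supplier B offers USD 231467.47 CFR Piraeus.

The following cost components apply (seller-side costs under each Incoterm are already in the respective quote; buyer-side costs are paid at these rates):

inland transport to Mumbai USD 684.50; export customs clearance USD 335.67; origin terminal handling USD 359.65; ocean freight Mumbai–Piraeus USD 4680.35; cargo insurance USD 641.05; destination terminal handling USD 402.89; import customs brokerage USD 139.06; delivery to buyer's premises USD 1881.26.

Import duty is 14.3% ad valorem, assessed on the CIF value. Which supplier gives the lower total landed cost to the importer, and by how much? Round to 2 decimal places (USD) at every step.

Supplier A (EXW):
CIF value = EXW price + inland to port + export clearance + origin terminal + freight + insurance = 223441.02 + 684.50 + 335.67 + 359.65 + 4680.35 + 641.05 = 230142.24
Import duty = 230142.24 × 14.3% = 32910.34
Buyer bears (A): 684.50 + 335.67 + 359.65 + 4680.35 + 641.05 + 402.89 + 139.06 + 1881.26 = 9124.43
Landed cost (A) = invoice 223441.02 + 9124.43 + duty 32910.34 = 265475.79
Supplier B (CFR):
CIF value = CFR price + insurance = 231467.47 + 641.05 = 232108.52
Import duty = 232108.52 × 14.3% = 33191.52
Buyer bears (B): 641.05 + 402.89 + 139.06 + 1881.26 = 3064.26
Landed cost (B) = invoice 231467.47 + 3064.26 + duty 33191.52 = 267723.25
Difference = |265475.79 − 267723.25| = 2247.46

Supplier A is cheaper by USD 2247.46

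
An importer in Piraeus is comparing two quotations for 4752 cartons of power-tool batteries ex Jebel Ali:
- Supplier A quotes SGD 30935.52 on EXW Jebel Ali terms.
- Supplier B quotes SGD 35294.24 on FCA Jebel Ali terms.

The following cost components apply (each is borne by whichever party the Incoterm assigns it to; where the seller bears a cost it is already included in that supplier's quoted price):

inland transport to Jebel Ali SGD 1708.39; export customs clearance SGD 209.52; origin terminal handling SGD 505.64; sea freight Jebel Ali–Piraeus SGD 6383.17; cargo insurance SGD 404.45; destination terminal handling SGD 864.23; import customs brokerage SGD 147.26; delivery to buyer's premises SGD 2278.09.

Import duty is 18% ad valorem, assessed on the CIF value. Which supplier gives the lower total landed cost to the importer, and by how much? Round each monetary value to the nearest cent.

Supplier A is cheaper by SGD 2880.16

Supplier A (EXW):
CIF value = EXW price + inland to port + export clearance + origin terminal + freight + insurance = 30935.52 + 1708.39 + 209.52 + 505.64 + 6383.17 + 404.45 = 40146.69
Import duty = 40146.69 × 18% = 7226.40
Buyer bears (A): 1708.39 + 209.52 + 505.64 + 6383.17 + 404.45 + 864.23 + 147.26 + 2278.09 = 12500.75
Landed cost (A) = invoice 30935.52 + 12500.75 + duty 7226.40 = 50662.67
Supplier B (FCA):
CIF value = FCA price + origin terminal + freight + insurance = 35294.24 + 505.64 + 6383.17 + 404.45 = 42587.50
Import duty = 42587.50 × 18% = 7665.75
Buyer bears (B): 505.64 + 6383.17 + 404.45 + 864.23 + 147.26 + 2278.09 = 10582.84
Landed cost (B) = invoice 35294.24 + 10582.84 + duty 7665.75 = 53542.83
Difference = |50662.67 − 53542.83| = 2880.16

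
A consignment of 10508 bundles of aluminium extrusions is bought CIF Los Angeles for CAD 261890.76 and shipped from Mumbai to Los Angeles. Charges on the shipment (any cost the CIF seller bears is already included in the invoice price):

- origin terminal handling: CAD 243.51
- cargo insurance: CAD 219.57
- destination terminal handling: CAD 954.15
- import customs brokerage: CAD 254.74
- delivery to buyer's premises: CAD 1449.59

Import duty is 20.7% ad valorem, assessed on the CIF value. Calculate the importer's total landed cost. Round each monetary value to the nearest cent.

CIF: the seller pays costs through ocean freight and marine insurance to the destination port.
Already in the invoice (seller's account under CIF): origin terminal, insurance — exclude.
The CIF price already equals the CIF value: 261890.76
Import duty = 261890.76 × 20.7% = 54211.39
Buyer bears: destination terminal 954.15 + brokerage 254.74 + delivery 1449.59 + duty 54211.39 = 56869.87
Landed cost = invoice 261890.76 + 56869.87 = 318760.63

Total landed cost: CAD 318760.63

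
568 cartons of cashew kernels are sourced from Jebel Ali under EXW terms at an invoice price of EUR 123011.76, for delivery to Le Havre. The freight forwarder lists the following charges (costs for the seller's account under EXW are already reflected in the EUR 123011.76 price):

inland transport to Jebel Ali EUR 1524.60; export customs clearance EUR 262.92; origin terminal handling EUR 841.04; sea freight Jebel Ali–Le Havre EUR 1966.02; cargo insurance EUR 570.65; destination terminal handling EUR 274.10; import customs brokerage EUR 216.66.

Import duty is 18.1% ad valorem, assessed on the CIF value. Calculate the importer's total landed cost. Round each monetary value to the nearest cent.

EXW: the seller makes goods available at their premises; the buyer bears all onward costs.
CIF value = EXW price + inland to port + export clearance + origin terminal + freight + insurance = 123011.76 + 1524.60 + 262.92 + 841.04 + 1966.02 + 570.65 = 128176.99
Import duty = 128176.99 × 18.1% = 23200.04
Buyer bears: inland to port 1524.60 + export clearance 262.92 + origin terminal 841.04 + freight 1966.02 + insurance 570.65 + destination terminal 274.10 + brokerage 216.66 + duty 23200.04 = 28856.03
Landed cost = invoice 123011.76 + 28856.03 = 151867.79

Total landed cost: EUR 151867.79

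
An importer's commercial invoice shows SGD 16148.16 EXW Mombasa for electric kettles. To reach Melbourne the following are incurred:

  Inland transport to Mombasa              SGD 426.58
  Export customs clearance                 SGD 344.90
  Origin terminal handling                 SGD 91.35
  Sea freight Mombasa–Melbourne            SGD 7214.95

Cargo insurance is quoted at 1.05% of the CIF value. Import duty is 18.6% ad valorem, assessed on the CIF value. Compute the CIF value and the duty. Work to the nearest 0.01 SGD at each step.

Let C be the CIF value. C = EXW price + pre-shipment costs + freight + 1.05% × C
C − 1.05% × C = 16148.16 + 426.58 + 344.90 + 91.35 + 7214.95
0.9895 × C = 24225.94
C = 24225.94 / 0.9895 = 24483.01
Insurance premium = 1.05% × 24483.01 = 257.07
Import duty = 24483.01 × 18.6% = 4553.84

CIF value: SGD 24483.01; import duty: SGD 4553.84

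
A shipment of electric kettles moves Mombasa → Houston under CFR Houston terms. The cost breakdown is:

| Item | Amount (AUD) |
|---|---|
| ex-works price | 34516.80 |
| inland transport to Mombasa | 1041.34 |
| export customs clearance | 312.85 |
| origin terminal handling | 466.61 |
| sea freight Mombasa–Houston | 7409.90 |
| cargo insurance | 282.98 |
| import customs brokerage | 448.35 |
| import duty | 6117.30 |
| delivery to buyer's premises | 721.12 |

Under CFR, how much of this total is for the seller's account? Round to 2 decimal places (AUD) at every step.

CFR: the seller pays costs through ocean freight to the destination port, but not insurance.
Seller's account: goods 34516.80 + inland to port 1041.34 + export clearance 312.85 + origin terminal 466.61 + freight 7409.90 = 43747.50
Buyer's account: insurance 282.98 + brokerage 448.35 + duty 6117.30 + delivery 721.12 = 7569.75

Seller's account: AUD 43747.50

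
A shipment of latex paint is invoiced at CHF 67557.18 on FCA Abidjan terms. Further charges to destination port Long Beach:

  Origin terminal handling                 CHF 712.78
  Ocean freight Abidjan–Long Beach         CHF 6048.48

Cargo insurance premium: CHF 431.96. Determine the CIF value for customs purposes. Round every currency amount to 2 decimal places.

CIF = FCA price + pre-shipment costs + freight + insurance
CIF = 67557.18 + 712.78 + 6048.48 + 431.96 = 74750.40

CIF value: CHF 74750.40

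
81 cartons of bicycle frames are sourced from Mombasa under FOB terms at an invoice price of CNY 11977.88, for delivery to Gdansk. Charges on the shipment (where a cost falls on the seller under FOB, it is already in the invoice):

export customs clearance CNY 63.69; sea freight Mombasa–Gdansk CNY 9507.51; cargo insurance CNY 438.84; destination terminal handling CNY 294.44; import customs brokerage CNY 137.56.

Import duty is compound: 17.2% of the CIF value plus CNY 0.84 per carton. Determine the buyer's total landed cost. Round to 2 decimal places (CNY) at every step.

FOB: the seller bears costs until goods are on board at the origin port; the buyer bears freight, insurance and all costs thereafter.
Already in the invoice (seller's account under FOB): export clearance — exclude.
CIF value = FOB price + freight + insurance = 11977.88 + 9507.51 + 438.84 = 21924.23
Ad valorem component: 21924.23 × 17.2% = 3770.97
Specific component: 81 × 0.84 = 68.04
Import duty = 3770.97 + 68.04 = 3839.01
Buyer bears: freight 9507.51 + insurance 438.84 + destination terminal 294.44 + brokerage 137.56 + duty 3839.01 = 14217.36
Landed cost = invoice 11977.88 + 14217.36 = 26195.24

Total landed cost: CNY 26195.24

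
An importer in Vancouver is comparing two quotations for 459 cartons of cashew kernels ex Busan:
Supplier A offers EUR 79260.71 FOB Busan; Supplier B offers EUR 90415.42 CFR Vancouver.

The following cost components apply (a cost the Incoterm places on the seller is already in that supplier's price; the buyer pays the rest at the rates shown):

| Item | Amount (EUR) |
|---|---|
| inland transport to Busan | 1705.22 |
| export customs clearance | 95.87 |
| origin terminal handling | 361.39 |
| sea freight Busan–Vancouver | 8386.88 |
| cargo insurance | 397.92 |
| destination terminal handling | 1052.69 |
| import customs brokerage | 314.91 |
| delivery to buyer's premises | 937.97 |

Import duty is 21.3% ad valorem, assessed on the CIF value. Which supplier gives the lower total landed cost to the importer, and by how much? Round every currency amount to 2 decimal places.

Supplier A is cheaper by EUR 3357.38

Supplier A (FOB):
CIF value = FOB price + freight + insurance = 79260.71 + 8386.88 + 397.92 = 88045.51
Import duty = 88045.51 × 21.3% = 18753.69
Buyer bears (A): 8386.88 + 397.92 + 1052.69 + 314.91 + 937.97 = 11090.37
Landed cost (A) = invoice 79260.71 + 11090.37 + duty 18753.69 = 109104.77
Supplier B (CFR):
CIF value = CFR price + insurance = 90415.42 + 397.92 = 90813.34
Import duty = 90813.34 × 21.3% = 19343.24
Buyer bears (B): 397.92 + 1052.69 + 314.91 + 937.97 = 2703.49
Landed cost (B) = invoice 90415.42 + 2703.49 + duty 19343.24 = 112462.15
Difference = |109104.77 − 112462.15| = 3357.38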